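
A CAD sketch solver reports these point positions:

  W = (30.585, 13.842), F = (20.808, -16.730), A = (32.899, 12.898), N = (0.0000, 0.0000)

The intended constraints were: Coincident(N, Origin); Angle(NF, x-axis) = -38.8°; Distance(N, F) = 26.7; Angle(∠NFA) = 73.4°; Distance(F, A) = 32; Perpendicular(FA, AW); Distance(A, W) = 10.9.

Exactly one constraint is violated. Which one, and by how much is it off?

Distance(A, W) = 10.9 — off by 8.40.

N = (0.00, 0.00) ✓; NF at -38.80° ✓; |NF| = 26.70 ✓; ∠NFA = 73.40° ✓; |FA| = 32.00 ✓; ∠(FA, AW) = 90.01° ✓; |AW| = 2.499 ✗.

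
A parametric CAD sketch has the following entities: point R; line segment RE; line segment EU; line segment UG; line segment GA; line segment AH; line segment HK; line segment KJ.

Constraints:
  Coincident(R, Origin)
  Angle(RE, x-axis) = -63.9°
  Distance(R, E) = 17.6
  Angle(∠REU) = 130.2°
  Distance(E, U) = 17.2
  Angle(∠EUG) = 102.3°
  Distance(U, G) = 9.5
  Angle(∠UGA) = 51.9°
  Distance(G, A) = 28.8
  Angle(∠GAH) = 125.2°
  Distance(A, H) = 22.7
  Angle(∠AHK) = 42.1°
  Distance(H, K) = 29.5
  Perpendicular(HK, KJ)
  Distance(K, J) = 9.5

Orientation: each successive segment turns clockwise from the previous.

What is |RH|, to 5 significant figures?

39.102

R is at the origin; RE runs at -63.9° with length 17.6, so E = (7.7429, -15.805). ∠REU = 130.2° gives EU at -113.70° from the x-axis; with |EU| = 17.2, U = (0.82943, -31.555). ∠EUG = 102.3° gives UG at 168.60° from the x-axis; with |UG| = 9.5, G = (-8.4831, -29.677). ∠UGA = 51.9° gives GA at 40.500° from the x-axis; with |GA| = 28.8, A = (13.417, -10.973). ∠GAH = 125.2° gives AH at -14.300° from the x-axis; with |AH| = 22.7, H = (35.413, -16.580). Then |RH| = |H − R| = 39.102.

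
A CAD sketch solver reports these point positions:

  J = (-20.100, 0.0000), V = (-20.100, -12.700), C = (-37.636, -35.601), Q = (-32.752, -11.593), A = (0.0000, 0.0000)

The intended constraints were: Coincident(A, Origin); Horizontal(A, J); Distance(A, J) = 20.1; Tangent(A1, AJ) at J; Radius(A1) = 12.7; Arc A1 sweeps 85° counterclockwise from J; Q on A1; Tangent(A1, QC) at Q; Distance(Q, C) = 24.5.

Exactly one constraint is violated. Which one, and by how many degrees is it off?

Tangent(A1, QC) at Q — off by 6.50°.

A = (0.00, 0.00) ✓; A.y = 0.00, J.y = 0.00 ✓; |AJ| = 20.10 ✓; ∠(VJ, JA) = 90.00° ✓; |VJ| = 12.70 ✓; bearing(V→Q) − bearing(V→J) = 85.00° ✓; |VQ| = 12.70 ✓; ∠(VQ, QC) = 96.50° ✗; |QC| = 24.50 ✓.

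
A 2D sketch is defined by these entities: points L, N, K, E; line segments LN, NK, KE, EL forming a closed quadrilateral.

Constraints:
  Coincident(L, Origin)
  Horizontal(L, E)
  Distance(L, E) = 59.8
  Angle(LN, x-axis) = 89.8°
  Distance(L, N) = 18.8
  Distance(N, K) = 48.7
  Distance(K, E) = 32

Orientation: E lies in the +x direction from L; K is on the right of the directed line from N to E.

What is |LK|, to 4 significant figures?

37.08

Checks: |NK| = 48.70 ✓; |KE| = 32.00 ✓.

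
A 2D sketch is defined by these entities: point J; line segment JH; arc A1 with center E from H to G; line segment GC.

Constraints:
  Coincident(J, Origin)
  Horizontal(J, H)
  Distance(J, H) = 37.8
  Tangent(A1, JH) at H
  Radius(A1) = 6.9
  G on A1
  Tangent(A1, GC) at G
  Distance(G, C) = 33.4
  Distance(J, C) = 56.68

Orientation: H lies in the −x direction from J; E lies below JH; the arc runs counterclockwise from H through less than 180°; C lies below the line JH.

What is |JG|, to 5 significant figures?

45.324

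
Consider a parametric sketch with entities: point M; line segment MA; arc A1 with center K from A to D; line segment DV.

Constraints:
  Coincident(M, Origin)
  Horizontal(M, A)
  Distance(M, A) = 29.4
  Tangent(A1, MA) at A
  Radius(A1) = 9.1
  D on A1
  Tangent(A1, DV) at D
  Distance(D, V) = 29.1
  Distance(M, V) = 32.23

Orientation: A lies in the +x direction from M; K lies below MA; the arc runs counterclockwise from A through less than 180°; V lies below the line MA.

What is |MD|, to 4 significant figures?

21.84

M is at the origin; M and A share the same y with |MA| = 29.4 and A on the +x side, so A = (29.40, 0.000). Tangency of A1 to MA means the radius KA is perpendicular to MA, so K = A + (0, -9.1) = (29.40, -9.100). Since KD ⟂ DV (tangency), |KV| = √(9.1² + 29.1²) = 30.49 regardless of where D sits on A1. So V lies on both circle(M, 32.23) and circle(K, 30.49); the below-MA intersection is V = (8.327, -31.14). D is the foot of the tangent from V: D = (21.25, -5.060).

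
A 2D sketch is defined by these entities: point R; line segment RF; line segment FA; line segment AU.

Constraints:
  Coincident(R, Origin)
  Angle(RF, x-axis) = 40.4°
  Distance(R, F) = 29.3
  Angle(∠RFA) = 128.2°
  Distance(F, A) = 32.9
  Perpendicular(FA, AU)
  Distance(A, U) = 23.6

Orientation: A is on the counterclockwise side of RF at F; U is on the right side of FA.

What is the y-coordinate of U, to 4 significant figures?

52.77

R is at the origin; RF runs at 40.4° with length 29.3, so F = 29.3·(cos 40.4°, sin 40.4°) = (22.31, 18.99). ∠RFA = 128.2°, so FA runs at 40.4° + (180° − 128.2°) = 92.20° from the x-axis; with |FA| = 32.9, A = F + 32.9·(cos 92.20°, sin 92.20°) = (21.05, 51.87). The perpendicularity gives AU at right angles to FA; with |AU| = 23.6 on the right of FA, U = A + 23.6·(0.9993, 0.03839) = (44.63, 52.77). So U.y = 52.77.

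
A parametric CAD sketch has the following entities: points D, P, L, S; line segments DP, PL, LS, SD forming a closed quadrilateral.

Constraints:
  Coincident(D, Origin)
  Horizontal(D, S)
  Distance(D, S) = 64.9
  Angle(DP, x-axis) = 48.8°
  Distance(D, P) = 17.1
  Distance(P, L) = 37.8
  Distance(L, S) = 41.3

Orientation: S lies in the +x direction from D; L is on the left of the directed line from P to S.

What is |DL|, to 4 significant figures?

54.56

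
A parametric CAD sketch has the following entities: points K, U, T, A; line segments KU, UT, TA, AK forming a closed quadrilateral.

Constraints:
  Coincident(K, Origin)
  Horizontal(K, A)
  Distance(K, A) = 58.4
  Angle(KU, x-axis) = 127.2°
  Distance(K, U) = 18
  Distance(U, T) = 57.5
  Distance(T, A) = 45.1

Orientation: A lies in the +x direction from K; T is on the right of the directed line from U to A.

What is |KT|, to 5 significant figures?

39.510

K is at the origin; K and A share the same y with |KA| = 58.4 and A in +x, so A = (58.4, 0). KU runs at 127.2° with |KU| = 18.0, so U = (-10.883, 14.338). T is determined by |UT| = 57.5 and |TA| = 45.1 together: it lies at the intersection of circle(U, 57.5) and circle(A, 45.1). With |UA| = 70.751, the foot of the radical line on UA is 44.366 from U and the perpendicular offset is √(57.5² − 44.366²) = 36.577. Taking the right-of-UA solution: T = (25.151, -30.471).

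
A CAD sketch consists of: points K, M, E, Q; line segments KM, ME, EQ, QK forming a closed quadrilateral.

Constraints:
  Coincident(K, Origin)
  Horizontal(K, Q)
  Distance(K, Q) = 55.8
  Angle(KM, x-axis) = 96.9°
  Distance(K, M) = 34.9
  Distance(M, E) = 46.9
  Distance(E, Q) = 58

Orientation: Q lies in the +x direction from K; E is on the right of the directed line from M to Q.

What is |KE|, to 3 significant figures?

12.2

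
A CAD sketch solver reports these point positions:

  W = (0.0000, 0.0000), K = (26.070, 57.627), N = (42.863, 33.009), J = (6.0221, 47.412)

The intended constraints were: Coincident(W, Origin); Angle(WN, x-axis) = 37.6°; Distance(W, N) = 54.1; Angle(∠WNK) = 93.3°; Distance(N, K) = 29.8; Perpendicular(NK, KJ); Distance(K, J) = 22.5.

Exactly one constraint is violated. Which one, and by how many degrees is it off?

Perpendicular(NK, KJ) — off by 7.30°.

W = (0.00, 0.00) ✓; WN at 37.60° ✓; |WN| = 54.10 ✓; ∠WNK = 93.30° ✓; |NK| = 29.80 ✓; ∠(NK, KJ) = 82.70° ✗; |KJ| = 22.50 ✓.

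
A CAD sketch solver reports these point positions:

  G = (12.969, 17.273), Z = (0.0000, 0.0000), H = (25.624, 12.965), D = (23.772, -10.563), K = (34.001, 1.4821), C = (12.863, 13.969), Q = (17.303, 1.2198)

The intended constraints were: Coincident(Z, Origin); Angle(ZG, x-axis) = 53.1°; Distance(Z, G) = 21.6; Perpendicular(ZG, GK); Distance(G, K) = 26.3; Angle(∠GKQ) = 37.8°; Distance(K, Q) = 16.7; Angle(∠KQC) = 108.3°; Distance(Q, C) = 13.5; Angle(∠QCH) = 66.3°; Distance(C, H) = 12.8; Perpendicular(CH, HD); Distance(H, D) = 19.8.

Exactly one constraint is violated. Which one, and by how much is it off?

Distance(H, D) = 19.8 — off by 3.80.

Z = (0.00, 0.00) ✓; ZG at 53.10° ✓; |ZG| = 21.60 ✓; ∠(ZG, GK) = 90.00° ✓; |GK| = 26.30 ✓; ∠GKQ = 37.80° ✓; |KQ| = 16.70 ✓; ∠KQC = 108.3° ✓; |QC| = 13.50 ✓; ∠QCH = 66.30° ✓; |CH| = 12.80 ✓; ∠(CH, HD) = 90.00° ✓; |HD| = 23.60 ✗.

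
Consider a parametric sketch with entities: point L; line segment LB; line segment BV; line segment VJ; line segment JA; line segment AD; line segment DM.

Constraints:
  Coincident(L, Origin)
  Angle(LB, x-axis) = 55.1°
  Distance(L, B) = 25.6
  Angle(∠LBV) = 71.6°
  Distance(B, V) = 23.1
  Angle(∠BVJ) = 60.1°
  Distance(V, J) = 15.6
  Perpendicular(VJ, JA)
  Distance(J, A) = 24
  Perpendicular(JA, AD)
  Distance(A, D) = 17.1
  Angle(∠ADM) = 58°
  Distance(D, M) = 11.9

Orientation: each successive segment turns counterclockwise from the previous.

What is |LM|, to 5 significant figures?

27.064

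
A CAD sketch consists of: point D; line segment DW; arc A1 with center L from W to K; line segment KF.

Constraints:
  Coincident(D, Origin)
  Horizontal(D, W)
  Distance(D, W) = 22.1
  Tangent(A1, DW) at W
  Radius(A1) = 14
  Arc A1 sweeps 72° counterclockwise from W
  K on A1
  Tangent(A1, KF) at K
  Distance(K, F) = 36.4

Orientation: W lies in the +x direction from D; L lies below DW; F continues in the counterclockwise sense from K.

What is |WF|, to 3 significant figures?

50.6

D is at the origin; DW is horizontal with |DW| = 22.1 and W on the +x side, so W = (22.1, 0.00). The tangent condition forces LW to be normal to DW, so L = W + (0, -14) = (22.1, -14.0). On A1, W sits at bearing 90° from L; a 72° counterclockwise sweep puts K at bearing 162°, so K = L + 14.0·(cos 162°, sin 162°) = (8.79, -9.67). The tangent condition forces LK to be normal to KF, so KF runs along (−sin 162°, cos 162°); with |KF| = 36.4, F = (-2.46, -44.3). Then |WF| = |F − W| = 50.6.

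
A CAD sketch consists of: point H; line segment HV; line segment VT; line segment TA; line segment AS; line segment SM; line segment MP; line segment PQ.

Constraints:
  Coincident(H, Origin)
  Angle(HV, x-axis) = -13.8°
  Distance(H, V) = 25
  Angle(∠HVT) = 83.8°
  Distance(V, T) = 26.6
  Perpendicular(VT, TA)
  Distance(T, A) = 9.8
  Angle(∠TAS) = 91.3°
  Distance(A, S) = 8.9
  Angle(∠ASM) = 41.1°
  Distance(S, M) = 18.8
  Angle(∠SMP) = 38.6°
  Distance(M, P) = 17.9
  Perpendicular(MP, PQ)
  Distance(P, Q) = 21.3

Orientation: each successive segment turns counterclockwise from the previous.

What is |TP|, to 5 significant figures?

15.163

∠ASM = 41.1° gives SM at 40.000° from the x-axis; with |SM| = 18.8, M = (31.107, 24.991). ∠SMP = 38.6° gives MP at -178.60° from the x-axis; with |MP| = 17.9, P = (13.213, 24.553). Then |TP| = |P − T| = 15.163.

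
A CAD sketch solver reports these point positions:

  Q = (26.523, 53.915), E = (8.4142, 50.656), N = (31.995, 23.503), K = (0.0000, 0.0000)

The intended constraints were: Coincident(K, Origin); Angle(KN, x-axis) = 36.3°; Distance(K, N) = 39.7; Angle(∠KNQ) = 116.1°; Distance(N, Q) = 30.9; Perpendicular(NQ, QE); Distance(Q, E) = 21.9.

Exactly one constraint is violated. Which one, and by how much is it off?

Distance(Q, E) = 21.9 — off by 3.50.

K = (0.00, 0.00) ✓; KN at 36.30° ✓; |KN| = 39.70 ✓; ∠KNQ = 116.1° ✓; |NQ| = 30.90 ✓; ∠(NQ, QE) = 90.00° ✓; |QE| = 18.40 ✗.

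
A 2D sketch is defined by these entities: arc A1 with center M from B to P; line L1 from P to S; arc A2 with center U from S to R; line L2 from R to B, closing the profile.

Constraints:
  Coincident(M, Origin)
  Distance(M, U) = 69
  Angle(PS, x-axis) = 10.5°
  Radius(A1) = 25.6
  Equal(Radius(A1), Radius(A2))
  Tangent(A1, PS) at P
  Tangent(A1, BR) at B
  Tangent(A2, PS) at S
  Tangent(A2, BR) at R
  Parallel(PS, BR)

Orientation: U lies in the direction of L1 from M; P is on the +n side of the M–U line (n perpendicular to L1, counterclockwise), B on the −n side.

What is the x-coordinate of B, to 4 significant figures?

4.665

The slot axis is L1's direction at 10.5°, so u = (cos 10.5°, sin 10.5°) = (0.9833, 0.1822) and n = (−sin 10.5°, cos 10.5°) = (-0.1822, 0.9833). M is at the origin and U lies 69.0 along u from M, so U = 69.0·u = (67.84, 12.57). Tangency of A1 to both parallel lines with radius 25.6 puts P and B at M ± 25.6·n: P = (-4.665, 25.17), B = (4.665, -25.17). So B.x = 4.665.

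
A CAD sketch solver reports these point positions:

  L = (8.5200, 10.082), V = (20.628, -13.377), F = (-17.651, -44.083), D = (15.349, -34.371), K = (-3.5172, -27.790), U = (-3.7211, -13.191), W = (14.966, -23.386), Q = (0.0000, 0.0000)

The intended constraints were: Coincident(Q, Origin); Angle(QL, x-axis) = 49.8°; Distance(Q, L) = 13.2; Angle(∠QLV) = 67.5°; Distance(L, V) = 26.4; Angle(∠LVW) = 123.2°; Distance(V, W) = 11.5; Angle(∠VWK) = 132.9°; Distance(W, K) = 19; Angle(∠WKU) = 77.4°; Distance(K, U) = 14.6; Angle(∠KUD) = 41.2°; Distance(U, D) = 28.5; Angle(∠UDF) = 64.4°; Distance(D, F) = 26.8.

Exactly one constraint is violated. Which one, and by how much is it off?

Distance(D, F) = 26.8 — off by 7.60.

Q = (0.00, 0.00) ✓; QL at 49.80° ✓; |QL| = 13.20 ✓; ∠QLV = 67.50° ✓; |LV| = 26.40 ✓; ∠LVW = 123.2° ✓; |VW| = 11.50 ✓; ∠VWK = 132.9° ✓; |WK| = 19.00 ✓; ∠WKU = 77.40° ✓; |KU| = 14.60 ✓; ∠KUD = 41.20° ✓; |UD| = 28.50 ✓; ∠UDF = 64.40° ✓; |DF| = 34.40 ✗.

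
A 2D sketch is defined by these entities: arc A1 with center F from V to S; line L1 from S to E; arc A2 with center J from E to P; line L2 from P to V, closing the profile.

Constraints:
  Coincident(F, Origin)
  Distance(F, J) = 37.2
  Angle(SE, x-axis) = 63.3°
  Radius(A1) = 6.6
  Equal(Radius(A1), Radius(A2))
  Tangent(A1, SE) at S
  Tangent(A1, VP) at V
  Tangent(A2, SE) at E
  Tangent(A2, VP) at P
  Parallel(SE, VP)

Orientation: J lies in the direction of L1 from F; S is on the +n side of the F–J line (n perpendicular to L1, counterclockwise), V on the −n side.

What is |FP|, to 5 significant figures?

37.781

Tangency of A1 to both parallel lines with radius 6.6 puts S and V at F ± 6.6·n: S = (-5.8963, 2.9655), V = (5.8963, -2.9655). Equal radii place E and P the same way about J: E = J + 6.6·n = (10.818, 36.199), P = J − 6.6·n = (22.611, 30.268). Then |FP| = |P − F| = 37.781.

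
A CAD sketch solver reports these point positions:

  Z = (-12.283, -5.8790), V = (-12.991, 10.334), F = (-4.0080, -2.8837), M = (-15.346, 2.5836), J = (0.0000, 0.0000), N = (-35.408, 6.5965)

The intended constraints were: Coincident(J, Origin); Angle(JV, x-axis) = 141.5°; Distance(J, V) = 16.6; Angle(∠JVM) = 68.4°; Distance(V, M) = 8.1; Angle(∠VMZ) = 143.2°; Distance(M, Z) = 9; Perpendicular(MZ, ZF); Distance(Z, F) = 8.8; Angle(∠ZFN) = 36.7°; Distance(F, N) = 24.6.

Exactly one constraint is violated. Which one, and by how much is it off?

Distance(F, N) = 24.6 — off by 8.20.

J = (0.00, 0.00) ✓; JV at 141.5° ✓; |JV| = 16.60 ✓; ∠JVM = 68.40° ✓; |VM| = 8.100 ✓; ∠VMZ = 143.2° ✓; |MZ| = 9.000 ✓; ∠(MZ, ZF) = 90.00° ✓; |ZF| = 8.800 ✓; ∠ZFN = 36.70° ✓; |FN| = 32.80 ✗.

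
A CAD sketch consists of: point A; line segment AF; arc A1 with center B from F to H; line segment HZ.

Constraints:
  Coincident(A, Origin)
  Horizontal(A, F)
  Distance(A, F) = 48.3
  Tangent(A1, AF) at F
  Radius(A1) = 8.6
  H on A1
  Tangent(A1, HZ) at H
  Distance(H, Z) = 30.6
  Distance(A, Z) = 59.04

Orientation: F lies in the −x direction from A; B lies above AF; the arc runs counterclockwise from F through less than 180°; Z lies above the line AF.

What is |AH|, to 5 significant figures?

40.911

Checks: A.y = 0.00, F.y = 0.00 ✓; |BH| = 8.600 ✓; ∠(BH, HZ) = 90.00° ✓; |HZ| = 30.60 ✓; |AZ| = 59.04 ✓.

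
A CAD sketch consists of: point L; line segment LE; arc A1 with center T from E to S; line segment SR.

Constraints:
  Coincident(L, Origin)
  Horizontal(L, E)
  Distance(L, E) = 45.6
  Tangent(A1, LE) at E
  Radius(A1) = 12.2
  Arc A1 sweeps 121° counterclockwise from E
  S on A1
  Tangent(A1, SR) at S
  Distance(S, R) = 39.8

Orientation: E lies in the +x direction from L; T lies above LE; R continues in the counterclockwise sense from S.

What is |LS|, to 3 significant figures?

59.0

L is at the origin; LE is horizontal with |LE| = 45.6 and E on the +x side, so E = (45.6, 0.00). Since A1 is tangent to LE there, TE ⟂ LE, so T = E + (0, 12.2) = (45.6, 12.2). On A1, E sits at bearing -90° from T; a 121° counterclockwise sweep puts S at bearing 31°, so S = T + 12.2·(cos 31°, sin 31°) = (56.1, 18.5). Then |LS| = |S − L| = 59.0.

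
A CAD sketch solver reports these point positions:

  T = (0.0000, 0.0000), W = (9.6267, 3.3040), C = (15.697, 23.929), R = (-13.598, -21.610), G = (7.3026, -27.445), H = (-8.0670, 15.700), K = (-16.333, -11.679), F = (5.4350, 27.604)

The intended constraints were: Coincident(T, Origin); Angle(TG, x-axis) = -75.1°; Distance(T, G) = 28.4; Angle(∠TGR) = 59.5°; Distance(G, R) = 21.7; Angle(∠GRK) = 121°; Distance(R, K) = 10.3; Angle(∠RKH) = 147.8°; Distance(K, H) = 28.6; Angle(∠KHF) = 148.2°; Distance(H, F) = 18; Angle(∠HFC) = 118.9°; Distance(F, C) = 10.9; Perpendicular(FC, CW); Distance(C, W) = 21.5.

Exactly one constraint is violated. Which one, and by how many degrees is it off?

Perpendicular(FC, CW) — off by 3.30°.

T = (0.00, 0.00) ✓; TG at -75.10° ✓; |TG| = 28.40 ✓; ∠TGR = 59.50° ✓; |GR| = 21.70 ✓; ∠GRK = 121.0° ✓; |RK| = 10.30 ✓; ∠RKH = 147.8° ✓; |KH| = 28.60 ✓; ∠KHF = 148.2° ✓; |HF| = 18.00 ✓; ∠HFC = 118.9° ✓; |FC| = 10.90 ✓; ∠(FC, CW) = 86.70° ✗; |CW| = 21.50 ✓.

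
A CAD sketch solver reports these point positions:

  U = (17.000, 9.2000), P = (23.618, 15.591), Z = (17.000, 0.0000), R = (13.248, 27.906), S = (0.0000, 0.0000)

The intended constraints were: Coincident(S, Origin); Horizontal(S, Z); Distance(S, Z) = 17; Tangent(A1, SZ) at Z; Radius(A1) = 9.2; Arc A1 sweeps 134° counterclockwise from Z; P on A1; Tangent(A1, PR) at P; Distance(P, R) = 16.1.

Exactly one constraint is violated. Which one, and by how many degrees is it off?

Tangent(A1, PR) at P — off by 3.90°.

S = (0.00, 0.00) ✓; S.y = 0.00, Z.y = 0.00 ✓; |SZ| = 17.00 ✓; ∠(UZ, ZS) = 90.00° ✓; |UZ| = 9.200 ✓; bearing(U→P) − bearing(U→Z) = 134.0° ✓; |UP| = 9.200 ✓; ∠(UP, PR) = 93.90° ✗; |PR| = 16.10 ✓.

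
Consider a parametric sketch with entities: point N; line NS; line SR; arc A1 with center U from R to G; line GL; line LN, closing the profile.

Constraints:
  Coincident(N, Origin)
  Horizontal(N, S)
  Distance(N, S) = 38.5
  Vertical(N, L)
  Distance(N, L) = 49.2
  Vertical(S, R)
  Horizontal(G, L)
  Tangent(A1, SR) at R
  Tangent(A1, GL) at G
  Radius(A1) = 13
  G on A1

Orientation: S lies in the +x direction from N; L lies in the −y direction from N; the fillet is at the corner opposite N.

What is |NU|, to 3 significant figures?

44.3

N is at the origin; N and S share the same y with |NS| = 38.5 and S on the +x side, so S = (38.5, 0.00). NL is vertical with |NL| = 49.2 and L on the −y side, so L = (0.00, -49.2). The virtual corner opposite N is at (38.5, -49.2). Tangency of A1 to SR means the radius UR is perpendicular to SR and since A1 is tangent to GL there, UG ⟂ GL, with radius 13.0, so the center U sits 13.0 in from both sides at U = (25.5, -36.2). Then |NU| = |U − N| = 44.3.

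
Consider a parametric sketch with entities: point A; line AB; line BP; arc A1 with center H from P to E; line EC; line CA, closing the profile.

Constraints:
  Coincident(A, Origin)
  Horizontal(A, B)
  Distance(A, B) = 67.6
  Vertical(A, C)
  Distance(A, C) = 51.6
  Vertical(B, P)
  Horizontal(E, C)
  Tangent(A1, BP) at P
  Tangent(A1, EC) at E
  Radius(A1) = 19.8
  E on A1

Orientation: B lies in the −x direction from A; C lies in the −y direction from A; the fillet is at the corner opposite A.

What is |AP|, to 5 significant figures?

74.706

A is at the origin; A and B share the same y with |AB| = 67.6 and B on the −x side, so B = (-67.600, 0.0000). AC is vertical with |AC| = 51.6 and C on the −y side, so C = (0.0000, -51.600). The virtual corner opposite A is at (-67.600, -51.600). The tangent condition forces HP to be normal to BP and the tangent condition forces HE to be normal to EC, with radius 19.8, so the center H sits 19.8 in from both sides at H = (-47.800, -31.800). That places the tangent points at P = (-67.600, -31.800) on BP and E = (-47.800, -51.600) on EC. Then |AP| = |P − A| = 74.706.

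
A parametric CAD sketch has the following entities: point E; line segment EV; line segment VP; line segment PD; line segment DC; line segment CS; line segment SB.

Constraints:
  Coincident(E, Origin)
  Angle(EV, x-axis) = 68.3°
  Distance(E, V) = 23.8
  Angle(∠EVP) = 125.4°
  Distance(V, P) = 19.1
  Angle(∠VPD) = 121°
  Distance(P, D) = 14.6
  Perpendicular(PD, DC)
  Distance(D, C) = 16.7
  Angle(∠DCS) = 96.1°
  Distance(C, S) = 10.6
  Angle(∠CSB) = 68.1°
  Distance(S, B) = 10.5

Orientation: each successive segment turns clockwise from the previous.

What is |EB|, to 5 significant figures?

31.304

E is at the origin; EV runs at 68.3° with length 23.8, so V = (8.8000, 22.113). ∠EVP = 125.4° gives VP at 13.700° from the x-axis; with |VP| = 19.1, P = (27.357, 26.637). ∠VPD = 121.0° gives PD at -45.300° from the x-axis; with |PD| = 14.6, D = (37.626, 16.259). PD is perpendicular to DC, so DC runs at -135.30°; with |DC| = 16.7, C = (25.756, 4.5126). ∠DCS = 96.1° gives CS at 140.80° from the x-axis; with |CS| = 10.6, S = (17.541, 11.212). ∠CSB = 68.1° gives SB at 28.900° from the x-axis; with |SB| = 10.5, B = (26.734, 16.287). Then |EB| = |B − E| = 31.304.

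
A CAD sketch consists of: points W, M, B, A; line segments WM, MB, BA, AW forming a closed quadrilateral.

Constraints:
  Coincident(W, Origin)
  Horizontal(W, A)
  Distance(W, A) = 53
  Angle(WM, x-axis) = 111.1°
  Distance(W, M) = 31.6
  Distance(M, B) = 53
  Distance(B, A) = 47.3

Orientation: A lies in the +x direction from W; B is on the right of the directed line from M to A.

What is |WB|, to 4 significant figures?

21.47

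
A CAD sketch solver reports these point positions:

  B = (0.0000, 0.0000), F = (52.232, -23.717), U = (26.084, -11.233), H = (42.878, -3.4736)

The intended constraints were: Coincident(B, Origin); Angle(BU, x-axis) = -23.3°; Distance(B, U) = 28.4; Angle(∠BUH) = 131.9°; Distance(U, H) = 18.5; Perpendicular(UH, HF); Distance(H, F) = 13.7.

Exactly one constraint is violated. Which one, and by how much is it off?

Distance(H, F) = 13.7 — off by 8.60.

B = (0.00, 0.00) ✓; BU at -23.30° ✓; |BU| = 28.40 ✓; ∠BUH = 131.9° ✓; |UH| = 18.50 ✓; ∠(UH, HF) = 90.00° ✓; |HF| = 22.30 ✗.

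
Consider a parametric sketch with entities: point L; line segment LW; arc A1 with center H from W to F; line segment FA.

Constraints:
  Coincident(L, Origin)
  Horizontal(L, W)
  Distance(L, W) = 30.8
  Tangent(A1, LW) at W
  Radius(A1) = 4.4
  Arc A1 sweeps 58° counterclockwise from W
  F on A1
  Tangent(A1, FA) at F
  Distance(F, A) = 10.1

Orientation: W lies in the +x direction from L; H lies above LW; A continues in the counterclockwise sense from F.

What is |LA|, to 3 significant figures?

41.3

L is at the origin; L and W share the same y with |LW| = 30.8 and W on the +x side, so W = (30.8, 0.00). Tangency of A1 to LW means the radius HW is perpendicular to LW, so H = W + (0, 4.4) = (30.8, 4.40). On A1, W sits at bearing -90° from H; a 58° counterclockwise sweep puts F at bearing -32°, so F = H + 4.4·(cos -32°, sin -32°) = (34.5, 2.07). Since A1 is tangent to FA there, HF ⟂ FA, so FA runs along (−sin -32°, cos -32°); with |FA| = 10.1, A = (39.9, 10.6). Then |LA| = |A − L| = 41.3.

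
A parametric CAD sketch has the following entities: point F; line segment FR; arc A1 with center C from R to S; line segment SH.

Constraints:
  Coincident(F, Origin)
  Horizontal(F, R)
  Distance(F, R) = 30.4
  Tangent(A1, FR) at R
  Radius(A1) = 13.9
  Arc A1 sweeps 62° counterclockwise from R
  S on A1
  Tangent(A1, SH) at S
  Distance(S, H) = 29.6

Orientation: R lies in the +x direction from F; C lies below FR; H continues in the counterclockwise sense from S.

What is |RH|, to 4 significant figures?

42.52

F is at the origin; FR is horizontal with |FR| = 30.4 and R on the +x side, so R = (30.40, 0.000). Since A1 is tangent to FR there, CR ⟂ FR, so C = R + (0, -13.9) = (30.40, -13.90). On A1, R sits at bearing 90° from C; a 62° counterclockwise sweep puts S at bearing 152°, so S = C + 13.9·(cos 152°, sin 152°) = (18.13, -7.374). A1 meets SH tangentially, so CS is at right angles to SH, so SH runs along (−sin 152°, cos 152°); with |SH| = 29.6, H = (4.231, -33.51). Then |RH| = |H − R| = 42.52.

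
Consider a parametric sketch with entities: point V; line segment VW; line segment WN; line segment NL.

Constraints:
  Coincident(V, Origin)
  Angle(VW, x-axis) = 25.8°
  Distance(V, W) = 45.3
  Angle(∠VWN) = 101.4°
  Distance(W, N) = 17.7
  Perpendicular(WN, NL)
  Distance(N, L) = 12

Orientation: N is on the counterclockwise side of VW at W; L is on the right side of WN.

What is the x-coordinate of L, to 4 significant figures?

48.01

V is at the origin; VW runs at 25.8° with length 45.3, so W = 45.3·(cos 25.8°, sin 25.8°) = (40.78, 19.72). ∠VWN = 101.4°, so WN runs at 25.8° + (180° − 101.4°) = 104.4° from the x-axis; with |WN| = 17.7, N = W + 17.7·(cos 104.4°, sin 104.4°) = (36.38, 36.86). WN ⟂ NL; with |NL| = 12.0 on the right of WN, L = N + 12.0·(0.9686, 0.2487) = (48.01, 39.84). So L.x = 48.01.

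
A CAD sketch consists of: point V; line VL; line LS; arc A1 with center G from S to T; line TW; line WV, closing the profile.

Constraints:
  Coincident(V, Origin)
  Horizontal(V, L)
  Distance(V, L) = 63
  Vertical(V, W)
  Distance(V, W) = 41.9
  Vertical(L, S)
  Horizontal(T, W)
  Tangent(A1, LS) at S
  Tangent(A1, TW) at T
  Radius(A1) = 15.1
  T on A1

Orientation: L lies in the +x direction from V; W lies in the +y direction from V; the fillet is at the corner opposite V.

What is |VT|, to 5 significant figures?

63.640

V is at the origin; VL is horizontal with |VL| = 63.0 and L on the +x side, so L = (63.000, 0.0000). V and W share the same x with |VW| = 41.9 and W on the +y side, so W = (0.0000, 41.900). The virtual corner opposite V is at (63.000, 41.900). The tangent condition forces GS to be normal to LS and A1 meets TW tangentially, so GT is at right angles to TW, with radius 15.1, so the center G sits 15.1 in from both sides at G = (47.900, 26.800). That places the tangent points at S = (63.000, 26.800) on LS and T = (47.900, 41.900) on TW. Then |VT| = |T − V| = 63.640.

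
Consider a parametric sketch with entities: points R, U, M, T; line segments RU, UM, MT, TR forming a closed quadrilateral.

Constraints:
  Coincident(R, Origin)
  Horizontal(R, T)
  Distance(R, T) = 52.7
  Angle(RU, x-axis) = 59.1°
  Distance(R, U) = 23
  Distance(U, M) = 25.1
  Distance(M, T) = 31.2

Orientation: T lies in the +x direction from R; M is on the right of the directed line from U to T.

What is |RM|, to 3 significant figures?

21.9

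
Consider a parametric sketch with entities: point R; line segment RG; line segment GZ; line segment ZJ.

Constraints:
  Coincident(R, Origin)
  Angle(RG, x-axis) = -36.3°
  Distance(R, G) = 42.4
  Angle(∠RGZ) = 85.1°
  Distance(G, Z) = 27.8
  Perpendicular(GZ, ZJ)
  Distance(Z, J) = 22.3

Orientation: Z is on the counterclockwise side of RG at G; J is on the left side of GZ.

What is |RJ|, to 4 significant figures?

31.34

R is at the origin; RG runs at -36.3° with length 42.4, so G = 42.4·(cos -36.3°, sin -36.3°) = (34.17, -25.10). ∠RGZ = 85.1°, so GZ runs at -36.3° + (180° − 85.1°) = 58.60° from the x-axis; with |GZ| = 27.8, Z = G + 27.8·(cos 58.60°, sin 58.60°) = (48.66, -1.373). The perpendicularity gives ZJ at right angles to GZ; with |ZJ| = 22.3 on the left of GZ, J = Z + 22.3·(-0.8536, 0.5210) = (29.62, 10.25). Then |RJ| = |J − R| = 31.34.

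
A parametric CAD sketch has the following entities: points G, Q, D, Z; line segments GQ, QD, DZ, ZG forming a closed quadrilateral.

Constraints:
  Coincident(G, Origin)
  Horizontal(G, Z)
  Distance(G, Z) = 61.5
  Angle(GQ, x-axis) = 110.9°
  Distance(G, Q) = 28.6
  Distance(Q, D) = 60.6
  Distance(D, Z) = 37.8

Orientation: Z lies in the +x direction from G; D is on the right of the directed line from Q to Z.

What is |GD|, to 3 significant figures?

35.0

Checks: |GZ| = 61.50 ✓; |GQ| = 28.60 ✓; |QD| = 60.60 ✓; |DZ| = 37.80 ✓.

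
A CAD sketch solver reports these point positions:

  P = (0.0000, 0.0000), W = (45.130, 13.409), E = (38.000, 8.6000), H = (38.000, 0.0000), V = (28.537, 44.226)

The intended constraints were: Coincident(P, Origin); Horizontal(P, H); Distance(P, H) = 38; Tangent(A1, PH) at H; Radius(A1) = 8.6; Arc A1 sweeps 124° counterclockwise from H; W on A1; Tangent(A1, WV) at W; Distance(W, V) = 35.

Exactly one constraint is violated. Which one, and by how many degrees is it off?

Tangent(A1, WV) at W — off by 5.70°.

P = (0.00, 0.00) ✓; P.y = 0.00, H.y = 0.00 ✓; |PH| = 38.00 ✓; ∠(EH, HP) = 90.00° ✓; |EH| = 8.600 ✓; bearing(E→W) − bearing(E→H) = 124.0° ✓; |EW| = 8.600 ✓; ∠(EW, WV) = 95.70° ✗; |WV| = 35.00 ✓.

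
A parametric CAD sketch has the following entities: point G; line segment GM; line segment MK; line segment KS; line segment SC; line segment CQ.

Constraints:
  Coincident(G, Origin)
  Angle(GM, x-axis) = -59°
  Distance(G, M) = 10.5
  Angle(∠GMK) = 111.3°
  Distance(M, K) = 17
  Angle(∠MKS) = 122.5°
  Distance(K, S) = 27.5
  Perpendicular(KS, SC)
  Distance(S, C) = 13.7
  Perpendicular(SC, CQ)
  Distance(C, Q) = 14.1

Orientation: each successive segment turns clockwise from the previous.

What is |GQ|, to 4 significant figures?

18.70

G is at the origin; GM runs at -59.0° with length 10.5, so M = (5.408, -9.000). ∠GMK = 111.3° gives MK at -127.7° from the x-axis; with |MK| = 17.0, K = (-4.988, -22.45). ∠MKS = 122.5° gives KS at 174.8° from the x-axis; with |KS| = 27.5, S = (-32.37, -19.96). The perpendicularity gives SC at right angles to KS, so SC runs at 84.80°; with |SC| = 13.7, C = (-31.13, -6.315). The perpendicularity gives CQ at right angles to SC, so CQ runs at -5.200°; with |CQ| = 14.1, Q = (-17.09, -7.593). Then |GQ| = |Q − G| = 18.70.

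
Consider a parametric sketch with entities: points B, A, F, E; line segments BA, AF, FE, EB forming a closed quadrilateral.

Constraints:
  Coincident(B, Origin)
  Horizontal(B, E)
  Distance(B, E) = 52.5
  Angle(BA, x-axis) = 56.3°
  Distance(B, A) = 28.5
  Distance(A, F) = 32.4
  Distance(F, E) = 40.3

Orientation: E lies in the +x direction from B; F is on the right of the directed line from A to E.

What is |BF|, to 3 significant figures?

15.7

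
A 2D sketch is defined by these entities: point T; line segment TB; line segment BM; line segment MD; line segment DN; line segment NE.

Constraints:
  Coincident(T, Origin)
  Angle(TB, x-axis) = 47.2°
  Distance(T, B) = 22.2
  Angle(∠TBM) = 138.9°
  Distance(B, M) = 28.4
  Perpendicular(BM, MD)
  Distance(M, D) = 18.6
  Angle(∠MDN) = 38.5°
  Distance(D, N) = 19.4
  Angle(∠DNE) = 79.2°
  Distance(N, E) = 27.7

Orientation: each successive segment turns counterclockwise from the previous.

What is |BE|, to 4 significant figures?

41.93

T is at the origin; TB runs at 47.2° with length 22.2, so B = (15.08, 16.29). ∠TBM = 138.9° gives BM at 88.30° from the x-axis; with |BM| = 28.4, M = (15.93, 44.68). The perpendicularity gives MD at right angles to BM, so MD runs at 178.3°; with |MD| = 18.6, D = (-2.666, 45.23). ∠MDN = 38.5° gives DN at -40.20° from the x-axis; with |DN| = 19.4, N = (12.15, 32.71). ∠DNE = 79.2° gives NE at 60.60° from the x-axis; with |NE| = 27.7, E = (25.75, 56.84). Then |BE| = |E − B| = 41.93.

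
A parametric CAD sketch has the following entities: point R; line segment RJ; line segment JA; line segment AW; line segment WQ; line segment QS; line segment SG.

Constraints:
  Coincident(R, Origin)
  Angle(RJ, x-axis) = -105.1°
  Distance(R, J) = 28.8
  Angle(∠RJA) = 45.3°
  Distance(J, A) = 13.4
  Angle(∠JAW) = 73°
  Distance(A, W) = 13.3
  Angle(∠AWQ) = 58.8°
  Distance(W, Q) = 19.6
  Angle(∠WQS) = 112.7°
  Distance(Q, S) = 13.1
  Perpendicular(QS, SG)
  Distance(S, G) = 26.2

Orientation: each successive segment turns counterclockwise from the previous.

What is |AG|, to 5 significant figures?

12.573

R is at the origin; RJ runs at -105.1° with length 28.8, so J = (-7.5025, -27.806). ∠RJA = 45.3° gives JA at 29.600° from the x-axis; with |JA| = 13.4, A = (4.1487, -21.187). ∠JAW = 73.0° gives AW at 136.60° from the x-axis; with |AW| = 13.3, W = (-5.5147, -12.049). ∠AWQ = 58.8° gives WQ at -102.20° from the x-axis; with |WQ| = 19.6, Q = (-9.6567, -31.206). ∠WQS = 112.7° gives QS at -34.900° from the x-axis; with |QS| = 13.1, S = (1.0873, -38.701). QS ⟂ SG, so SG runs at 55.100°; with |SG| = 26.2, G = (16.078, -17.213). Then |AG| = |G − A| = 12.573.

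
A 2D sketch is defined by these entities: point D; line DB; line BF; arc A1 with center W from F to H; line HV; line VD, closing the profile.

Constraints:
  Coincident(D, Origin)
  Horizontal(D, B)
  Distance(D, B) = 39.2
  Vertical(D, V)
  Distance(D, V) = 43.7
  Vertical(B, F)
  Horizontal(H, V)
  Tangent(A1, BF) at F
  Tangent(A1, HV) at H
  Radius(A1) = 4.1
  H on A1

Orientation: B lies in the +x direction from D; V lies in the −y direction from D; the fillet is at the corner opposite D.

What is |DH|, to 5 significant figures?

56.051

The virtual corner opposite D is at (39.200, -43.700). A1 meets BF tangentially, so WF is at right angles to BF and since A1 is tangent to HV there, WH ⟂ HV, with radius 4.1, so the center W sits 4.1 in from both sides at W = (35.100, -39.600). That places the tangent points at F = (39.200, -39.600) on BF and H = (35.100, -43.700) on HV. Then |DH| = |H − D| = 56.051.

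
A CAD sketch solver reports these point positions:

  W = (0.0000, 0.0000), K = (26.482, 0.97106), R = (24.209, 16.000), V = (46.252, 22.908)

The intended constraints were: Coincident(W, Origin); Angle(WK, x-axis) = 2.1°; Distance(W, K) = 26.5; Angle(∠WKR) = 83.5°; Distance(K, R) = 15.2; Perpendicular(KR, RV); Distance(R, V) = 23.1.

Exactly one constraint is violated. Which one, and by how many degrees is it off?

Perpendicular(KR, RV) — off by 8.80°.

W = (0.00, 0.00) ✓; WK at 2.100° ✓; |WK| = 26.50 ✓; ∠WKR = 83.50° ✓; |KR| = 15.20 ✓; ∠(KR, RV) = 81.20° ✗; |RV| = 23.10 ✓.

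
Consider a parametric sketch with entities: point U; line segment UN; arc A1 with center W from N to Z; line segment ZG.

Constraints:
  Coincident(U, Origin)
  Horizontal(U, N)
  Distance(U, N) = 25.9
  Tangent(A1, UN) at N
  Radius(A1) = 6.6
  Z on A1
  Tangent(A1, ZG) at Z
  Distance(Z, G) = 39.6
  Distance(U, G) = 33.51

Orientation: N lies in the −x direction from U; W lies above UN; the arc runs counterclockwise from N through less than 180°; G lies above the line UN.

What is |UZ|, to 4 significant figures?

20.91

Checks: |WZ| = 6.600 ✓; ∠(WZ, ZG) = 90.00° ✓; |ZG| = 39.60 ✓; |UG| = 33.51 ✓.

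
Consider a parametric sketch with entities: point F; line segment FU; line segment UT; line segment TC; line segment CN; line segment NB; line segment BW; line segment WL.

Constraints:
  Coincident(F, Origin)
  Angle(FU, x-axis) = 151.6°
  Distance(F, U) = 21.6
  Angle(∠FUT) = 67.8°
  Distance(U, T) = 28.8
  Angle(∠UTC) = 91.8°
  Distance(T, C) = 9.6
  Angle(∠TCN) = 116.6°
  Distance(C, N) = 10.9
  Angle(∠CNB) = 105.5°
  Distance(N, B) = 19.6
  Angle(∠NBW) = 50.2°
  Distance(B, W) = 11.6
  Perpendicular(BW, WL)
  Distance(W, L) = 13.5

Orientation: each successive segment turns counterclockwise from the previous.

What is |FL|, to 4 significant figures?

12.29

∠NBW = 50.2° gives BW at -100.3° from the x-axis; with |BW| = 11.6, W = (-21.06, -7.099). The perpendicularity gives WL at right angles to BW, so WL runs at -10.30°; with |WL| = 13.5, L = (-7.779, -9.512). Then |FL| = |L − F| = 12.29.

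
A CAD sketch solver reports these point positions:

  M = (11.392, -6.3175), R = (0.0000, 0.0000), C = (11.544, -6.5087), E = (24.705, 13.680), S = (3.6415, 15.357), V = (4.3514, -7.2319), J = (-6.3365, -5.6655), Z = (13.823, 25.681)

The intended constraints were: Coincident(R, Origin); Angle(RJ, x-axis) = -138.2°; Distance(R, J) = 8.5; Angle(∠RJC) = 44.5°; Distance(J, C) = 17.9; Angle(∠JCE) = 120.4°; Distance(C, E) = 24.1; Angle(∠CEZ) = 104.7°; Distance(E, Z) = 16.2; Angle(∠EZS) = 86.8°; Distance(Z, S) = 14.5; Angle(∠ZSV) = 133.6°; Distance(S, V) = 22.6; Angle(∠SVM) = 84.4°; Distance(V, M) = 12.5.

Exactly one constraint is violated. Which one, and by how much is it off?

Distance(V, M) = 12.5 — off by 5.40.

R = (0.00, 0.00) ✓; RJ at -138.2° ✓; |RJ| = 8.500 ✓; ∠RJC = 44.50° ✓; |JC| = 17.90 ✓; ∠JCE = 120.4° ✓; |CE| = 24.10 ✓; ∠CEZ = 104.7° ✓; |EZ| = 16.20 ✓; ∠EZS = 86.80° ✓; |ZS| = 14.50 ✓; ∠ZSV = 133.6° ✓; |SV| = 22.60 ✓; ∠SVM = 84.40° ✓; |VM| = 7.100 ✗.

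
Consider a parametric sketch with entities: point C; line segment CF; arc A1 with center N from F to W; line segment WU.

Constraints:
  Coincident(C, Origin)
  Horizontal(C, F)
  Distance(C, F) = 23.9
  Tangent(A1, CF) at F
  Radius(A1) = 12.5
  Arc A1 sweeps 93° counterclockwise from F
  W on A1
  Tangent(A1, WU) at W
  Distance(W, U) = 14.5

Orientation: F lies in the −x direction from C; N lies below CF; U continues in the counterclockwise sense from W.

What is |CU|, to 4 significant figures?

45.09

C is at the origin; CF is horizontal with |CF| = 23.9 and F on the −x side, so F = (-23.90, 0.000). Since A1 is tangent to CF there, NF ⟂ CF, so N = F + (0, -12.5) = (-23.90, -12.50). On A1, F sits at bearing 90° from N; a 93° counterclockwise sweep puts W at bearing 183°, so W = N + 12.5·(cos 183°, sin 183°) = (-36.38, -13.15). The tangent condition forces NW to be normal to WU, so WU runs along (−sin 183°, cos 183°); with |WU| = 14.5, U = (-35.62, -27.63). Then |CU| = |U − C| = 45.09.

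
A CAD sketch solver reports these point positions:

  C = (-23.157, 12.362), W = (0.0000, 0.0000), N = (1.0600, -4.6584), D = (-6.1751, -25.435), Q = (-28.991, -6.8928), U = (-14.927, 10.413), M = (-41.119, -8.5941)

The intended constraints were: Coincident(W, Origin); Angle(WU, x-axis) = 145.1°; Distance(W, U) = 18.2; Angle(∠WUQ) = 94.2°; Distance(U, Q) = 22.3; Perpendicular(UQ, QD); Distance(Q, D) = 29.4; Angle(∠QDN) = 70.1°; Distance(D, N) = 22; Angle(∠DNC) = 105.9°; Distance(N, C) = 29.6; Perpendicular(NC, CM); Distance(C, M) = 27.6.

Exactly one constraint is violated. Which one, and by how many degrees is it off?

Perpendicular(NC, CM) — off by 5.50°.

W = (0.00, 0.00) ✓; WU at 145.1° ✓; |WU| = 18.20 ✓; ∠WUQ = 94.20° ✓; |UQ| = 22.30 ✓; ∠(UQ, QD) = 90.00° ✓; |QD| = 29.40 ✓; ∠QDN = 70.10° ✓; |DN| = 22.00 ✓; ∠DNC = 105.9° ✓; |NC| = 29.60 ✓; ∠(NC, CM) = 84.50° ✗; |CM| = 27.60 ✓.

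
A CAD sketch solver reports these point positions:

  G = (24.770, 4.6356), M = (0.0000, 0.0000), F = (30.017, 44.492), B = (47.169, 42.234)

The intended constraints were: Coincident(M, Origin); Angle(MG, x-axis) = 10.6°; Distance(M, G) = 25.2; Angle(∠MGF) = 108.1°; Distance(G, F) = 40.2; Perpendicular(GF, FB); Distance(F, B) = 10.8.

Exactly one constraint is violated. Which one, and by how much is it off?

Distance(F, B) = 10.8 — off by 6.50.

M = (0.00, 0.00) ✓; MG at 10.60° ✓; |MG| = 25.20 ✓; ∠MGF = 108.1° ✓; |GF| = 40.20 ✓; ∠(GF, FB) = 90.00° ✓; |FB| = 17.30 ✗.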